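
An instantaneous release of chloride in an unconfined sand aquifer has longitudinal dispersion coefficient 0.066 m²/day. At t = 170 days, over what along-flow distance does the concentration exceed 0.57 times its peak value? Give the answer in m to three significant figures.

The plume is Gaussian with σ = √(2Dt) = √(2 × 0.066 × 170) = 4.737 m.
C/C_peak = exp(−Δx²/(2σ²)) = 0.57 ⇒ Δx = σ·√(−2 ln 0.57) = 4.737 × 1.060 = 5.021 m.
Width = 2Δx = 10.0 m.

10.0 m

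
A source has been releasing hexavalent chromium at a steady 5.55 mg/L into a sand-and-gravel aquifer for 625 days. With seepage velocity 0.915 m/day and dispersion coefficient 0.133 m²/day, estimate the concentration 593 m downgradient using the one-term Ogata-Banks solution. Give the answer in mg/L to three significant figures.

0.281 mg/L

For a continuous step input, C/C₀ ≈ ½·erfc((x−vt)/(2√(Dt))).
vt = 0.915 × 625 = 571.875 m and 2√(Dt) = 2√(0.133 × 625) = 18.23 m.
Argument (x−vt)/(2√(Dt)) = (593 − 571.875)/18.23 = 1.159; ½·erfc(1.159) = 0.05060.
C = 5.55 × 0.05060 = 0.281 mg/L.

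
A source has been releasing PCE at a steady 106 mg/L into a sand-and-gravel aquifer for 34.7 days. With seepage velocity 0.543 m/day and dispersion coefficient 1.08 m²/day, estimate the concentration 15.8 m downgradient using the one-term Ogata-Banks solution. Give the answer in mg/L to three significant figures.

67.6 mg/L

For a continuous step input, C/C₀ ≈ ½·erfc((x−vt)/(2√(Dt))).
vt = 0.543 × 34.7 = 18.8421 m and 2√(Dt) = 2√(1.08 × 34.7) = 12.24 m.
Argument (x−vt)/(2√(Dt)) = (15.8 − 18.8421)/12.24 = -0.2485; ½·erfc(-0.2485) = 0.6374.
C = 106 × 0.6374 = 67.6 mg/L.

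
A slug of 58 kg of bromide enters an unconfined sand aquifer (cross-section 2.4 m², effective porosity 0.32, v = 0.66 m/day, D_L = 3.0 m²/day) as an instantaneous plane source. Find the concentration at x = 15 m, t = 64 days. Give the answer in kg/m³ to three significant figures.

0.585 kg/m³

For an instantaneous plane source, C(x,t) = M/(n_e·A·√(4πDt)) · exp(−(x−vt)²/(4Dt)), with n_e·A the pore (flow) area.
Plume center vt = 0.66 × 64 = 42.24 m, so the well at 15 m is 27.24 m upgradient of the peak.
√(4πDt) = 49.12 m, giving peak height M/(n_e·A·√(4πDt)) = 58/(0.32 × 2.4 × 49.12) = 1.537 kg/m³.
(x−vt)²/(4Dt) = (-27.24)²/(4 × 3.0 × 64) = 0.9662; exp(−0.9662) = 0.3805.
C = 1.537 × 0.3805 = 0.585 kg/m³.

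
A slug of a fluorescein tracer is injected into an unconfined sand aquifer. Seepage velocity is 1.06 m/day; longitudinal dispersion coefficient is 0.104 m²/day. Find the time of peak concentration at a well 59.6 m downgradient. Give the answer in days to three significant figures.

56.1 days

For the 1D instantaneous-source solution, setting ∂C/∂t = 0 at fixed x gives v²t² + 2Dt − x² = 0, so t = (√(D² + v²x²) − D)/v².
√(D² + v²x²) = √(0.104² + 1.06² × 59.6²) = 63.18; v² = 1.1236.
t = (63.18 − 0.104)/1.1236 = 56.1 days (vs. the pure-advection estimate x/v = 56.2 d).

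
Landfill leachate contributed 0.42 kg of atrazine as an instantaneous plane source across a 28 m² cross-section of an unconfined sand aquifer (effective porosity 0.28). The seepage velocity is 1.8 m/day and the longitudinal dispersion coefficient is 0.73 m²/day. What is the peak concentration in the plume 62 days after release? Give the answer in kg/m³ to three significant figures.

0.00225 kg/m³

The peak of an instantaneous 1D plume sits at x = vt; there the Gaussian factor is 1 and C_max = M/(n_e·A·√(4πDt)), where n_e·A is the pore area the mass is dissolved in.
√(4πDt) = √(4π × 0.73 × 62) = 23.85 m, so C_max = 0.42/(0.28 × 28 × 23.85) = 0.00225 kg/m³.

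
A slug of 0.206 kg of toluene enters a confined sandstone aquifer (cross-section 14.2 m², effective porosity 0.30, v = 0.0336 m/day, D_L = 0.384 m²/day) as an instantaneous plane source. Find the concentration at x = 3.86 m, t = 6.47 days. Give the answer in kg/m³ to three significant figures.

For an instantaneous plane source, C(x,t) = M/(n_e·A·√(4πDt)) · exp(−(x−vt)²/(4Dt)), with n_e·A the pore (flow) area.
Plume center vt = 0.0336 × 6.47 = 0.217392 m, so the well at 3.86 m is 3.642608 m downgradient of the peak.
√(4πDt) = 5.588 m, giving peak height M/(n_e·A·√(4πDt)) = 0.206/(0.30 × 14.2 × 5.588) = 0.008654 kg/m³.
(x−vt)²/(4Dt) = (3.642608)²/(4 × 0.384 × 6.47) = 1.335; exp(−1.335) = 0.2632.
C = 0.008654 × 0.2632 = 0.00228 kg/m³.

0.00228 kg/m³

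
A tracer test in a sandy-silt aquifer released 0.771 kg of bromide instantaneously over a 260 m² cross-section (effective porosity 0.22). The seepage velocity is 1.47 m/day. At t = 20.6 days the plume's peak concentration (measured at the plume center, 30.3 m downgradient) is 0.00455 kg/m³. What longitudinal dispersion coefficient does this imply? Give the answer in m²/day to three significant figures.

0.0339 m²/day

At the plume center C_max = M/(n_e·A·√(4πDt)), so D = M²/(4πt·(n_e·A·C_max)²).
n_e·A·C_max = 0.22 × 260 × 0.00455 = 0.2603 kg/m.
D = 0.771²/(4π × 20.6 × 0.2603²) = 0.0339 m²/day.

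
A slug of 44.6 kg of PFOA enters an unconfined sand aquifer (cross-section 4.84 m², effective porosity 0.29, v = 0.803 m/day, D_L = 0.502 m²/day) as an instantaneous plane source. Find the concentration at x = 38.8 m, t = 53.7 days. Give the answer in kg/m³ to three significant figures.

For an instantaneous plane source, C(x,t) = M/(n_e·A·√(4πDt)) · exp(−(x−vt)²/(4Dt)), with n_e·A the pore (flow) area.
Plume center vt = 0.803 × 53.7 = 43.1211 m, so the well at 38.8 m is 4.3211 m upgradient of the peak.
√(4πDt) = 18.41 m, giving peak height M/(n_e·A·√(4πDt)) = 44.6/(0.29 × 4.84 × 18.41) = 1.726 kg/m³.
(x−vt)²/(4Dt) = (-4.3211)²/(4 × 0.502 × 53.7) = 0.1732; exp(−0.1732) = 0.8410.
C = 1.726 × 0.8410 = 1.45 kg/m³.

1.45 kg/m³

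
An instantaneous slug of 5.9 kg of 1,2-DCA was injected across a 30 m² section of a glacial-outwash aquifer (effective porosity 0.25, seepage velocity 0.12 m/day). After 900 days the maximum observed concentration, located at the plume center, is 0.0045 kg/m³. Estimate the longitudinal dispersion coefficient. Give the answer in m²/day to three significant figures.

At the plume center C_max = M/(n_e·A·√(4πDt)), so D = M²/(4πt·(n_e·A·C_max)²).
n_e·A·C_max = 0.25 × 30 × 0.0045 = 0.03375 kg/m.
D = 5.9²/(4π × 900 × 0.03375²) = 2.70 m²/day.

2.70 m²/day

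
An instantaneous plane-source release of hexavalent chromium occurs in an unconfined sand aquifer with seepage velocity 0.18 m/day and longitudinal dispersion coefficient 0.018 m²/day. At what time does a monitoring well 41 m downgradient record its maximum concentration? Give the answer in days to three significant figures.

227 days

For the 1D instantaneous-source solution, setting ∂C/∂t = 0 at fixed x gives v²t² + 2Dt − x² = 0, so t = (√(D² + v²x²) − D)/v².
√(D² + v²x²) = √(0.018² + 0.18² × 41²) = 7.380; v² = 0.0324.
t = (7.380 − 0.018)/0.0324 = 227 days (vs. the pure-advection estimate x/v = 228 d).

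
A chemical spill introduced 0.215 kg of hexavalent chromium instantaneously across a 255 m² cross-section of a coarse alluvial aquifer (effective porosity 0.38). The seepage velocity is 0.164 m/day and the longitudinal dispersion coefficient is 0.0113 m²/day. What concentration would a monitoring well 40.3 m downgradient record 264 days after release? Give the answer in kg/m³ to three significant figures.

0.000171 kg/m³

For an instantaneous plane source, C(x,t) = M/(n_e·A·√(4πDt)) · exp(−(x−vt)²/(4Dt)), with n_e·A the pore (flow) area.
Plume center vt = 0.164 × 264 = 43.296 m, so the well at 40.3 m is 2.996 m upgradient of the peak.
√(4πDt) = 6.123 m, giving peak height M/(n_e·A·√(4πDt)) = 0.215/(0.38 × 255 × 6.123) = 0.0003624 kg/m³.
(x−vt)²/(4Dt) = (-2.996)²/(4 × 0.0113 × 264) = 0.7522; exp(−0.7522) = 0.4713.
C = 0.0003624 × 0.4713 = 0.000171 kg/m³.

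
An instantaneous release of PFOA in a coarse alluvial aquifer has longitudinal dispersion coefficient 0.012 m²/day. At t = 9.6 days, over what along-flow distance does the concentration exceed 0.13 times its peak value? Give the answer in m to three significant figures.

The plume is Gaussian with σ = √(2Dt) = √(2 × 0.012 × 9.6) = 0.4800 m.
C/C_peak = exp(−Δx²/(2σ²)) = 0.13 ⇒ Δx = σ·√(−2 ln 0.13) = 0.4800 × 2.020 = 0.9696 m.
Width = 2Δx = 1.94 m.

1.94 m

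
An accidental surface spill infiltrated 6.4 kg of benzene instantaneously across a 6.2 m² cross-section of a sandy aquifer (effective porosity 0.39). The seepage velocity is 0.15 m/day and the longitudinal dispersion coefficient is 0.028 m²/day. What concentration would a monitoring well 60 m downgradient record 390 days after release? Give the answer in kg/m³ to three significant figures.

For an instantaneous plane source, C(x,t) = M/(n_e·A·√(4πDt)) · exp(−(x−vt)²/(4Dt)), with n_e·A the pore (flow) area.
Plume center vt = 0.15 × 390 = 58.5 m, so the well at 60 m is 1.5 m downgradient of the peak.
√(4πDt) = 11.71 m, giving peak height M/(n_e·A·√(4πDt)) = 6.4/(0.39 × 6.2 × 11.71) = 0.2260 kg/m³.
(x−vt)²/(4Dt) = (1.5)²/(4 × 0.028 × 390) = 0.05151; exp(−0.05151) = 0.9498.
C = 0.2260 × 0.9498 = 0.215 kg/m³.

0.215 kg/m³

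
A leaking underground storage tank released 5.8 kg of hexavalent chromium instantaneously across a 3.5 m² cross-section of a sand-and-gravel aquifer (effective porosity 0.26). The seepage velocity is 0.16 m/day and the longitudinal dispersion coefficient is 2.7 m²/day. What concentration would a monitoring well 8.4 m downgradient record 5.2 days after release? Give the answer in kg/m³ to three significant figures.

For an instantaneous plane source, C(x,t) = M/(n_e·A·√(4πDt)) · exp(−(x−vt)²/(4Dt)), with n_e·A the pore (flow) area.
Plume center vt = 0.16 × 5.2 = 0.832 m, so the well at 8.4 m is 7.568 m downgradient of the peak.
√(4πDt) = 13.28 m, giving peak height M/(n_e·A·√(4πDt)) = 5.8/(0.26 × 3.5 × 13.28) = 0.4799 kg/m³.
(x−vt)²/(4Dt) = (7.568)²/(4 × 2.7 × 5.2) = 1.020; exp(−1.020) = 0.3606.
C = 0.4799 × 0.3606 = 0.173 kg/m³.

0.173 kg/m³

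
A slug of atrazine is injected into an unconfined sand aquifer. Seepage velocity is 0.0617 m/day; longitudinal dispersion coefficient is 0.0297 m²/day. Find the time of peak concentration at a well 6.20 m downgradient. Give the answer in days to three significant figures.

93.0 days

For the 1D instantaneous-source solution, setting ∂C/∂t = 0 at fixed x gives v²t² + 2Dt − x² = 0, so t = (√(D² + v²x²) − D)/v².
√(D² + v²x²) = √(0.0297² + 0.0617² × 6.20²) = 0.3837; v² = 0.00380689.
t = (0.3837 − 0.0297)/0.00380689 = 93.0 days (vs. the pure-advection estimate x/v = 100 d).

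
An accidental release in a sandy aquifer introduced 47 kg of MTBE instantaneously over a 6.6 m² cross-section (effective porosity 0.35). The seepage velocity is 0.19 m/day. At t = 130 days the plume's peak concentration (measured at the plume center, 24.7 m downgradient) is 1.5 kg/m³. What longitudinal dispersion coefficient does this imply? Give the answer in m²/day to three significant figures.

0.113 m²/day

At the plume center C_max = M/(n_e·A·√(4πDt)), so D = M²/(4πt·(n_e·A·C_max)²).
n_e·A·C_max = 0.35 × 6.6 × 1.5 = 3.465 kg/m.
D = 47²/(4π × 130 × 3.465²) = 0.113 m²/day.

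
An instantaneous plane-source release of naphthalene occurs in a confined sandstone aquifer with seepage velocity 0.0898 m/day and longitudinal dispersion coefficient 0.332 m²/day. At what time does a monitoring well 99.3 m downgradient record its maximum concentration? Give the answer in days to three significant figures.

For the 1D instantaneous-source solution, setting ∂C/∂t = 0 at fixed x gives v²t² + 2Dt − x² = 0, so t = (√(D² + v²x²) − D)/v².
√(D² + v²x²) = √(0.332² + 0.0898² × 99.3²) = 8.923; v² = 0.00806404.
t = (8.923 − 0.332)/0.00806404 = 1070 days (vs. the pure-advection estimate x/v = 1110 d).

1070 days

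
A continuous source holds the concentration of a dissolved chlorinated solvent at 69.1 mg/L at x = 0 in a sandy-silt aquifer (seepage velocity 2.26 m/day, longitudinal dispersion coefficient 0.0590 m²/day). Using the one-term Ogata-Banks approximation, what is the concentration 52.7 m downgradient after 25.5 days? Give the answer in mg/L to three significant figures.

For a continuous step input, C/C₀ ≈ ½·erfc((x−vt)/(2√(Dt))).
vt = 2.26 × 25.5 = 57.63 m and 2√(Dt) = 2√(0.0590 × 25.5) = 2.453 m.
Argument (x−vt)/(2√(Dt)) = (52.7 − 57.63)/2.453 = -2.010; ½·erfc(-2.010) = 0.9978.
C = 69.1 × 0.9978 = 68.9 mg/L.

68.9 mg/L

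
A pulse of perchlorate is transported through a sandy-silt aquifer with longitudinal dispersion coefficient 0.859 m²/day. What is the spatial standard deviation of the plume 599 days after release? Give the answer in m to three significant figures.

Dispersive spreading gives a Gaussian with σ² = 2Dt; advection only shifts the center.
σ = √(2 × 0.859 × 599) = 32.1 m.

32.1 m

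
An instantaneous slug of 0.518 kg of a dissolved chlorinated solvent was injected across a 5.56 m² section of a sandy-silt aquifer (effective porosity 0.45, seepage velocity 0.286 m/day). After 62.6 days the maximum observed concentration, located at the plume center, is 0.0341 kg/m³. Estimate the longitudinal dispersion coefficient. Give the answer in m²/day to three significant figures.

0.0469 m²/day

At the plume center C_max = M/(n_e·A·√(4πDt)), so D = M²/(4πt·(n_e·A·C_max)²).
n_e·A·C_max = 0.45 × 5.56 × 0.0341 = 0.08532 kg/m.
D = 0.518²/(4π × 62.6 × 0.08532²) = 0.0469 m²/day.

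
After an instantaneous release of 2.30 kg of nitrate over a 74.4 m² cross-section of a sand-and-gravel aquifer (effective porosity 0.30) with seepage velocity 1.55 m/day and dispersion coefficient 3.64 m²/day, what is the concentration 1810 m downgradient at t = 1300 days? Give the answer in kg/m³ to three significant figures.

For an instantaneous plane source, C(x,t) = M/(n_e·A·√(4πDt)) · exp(−(x−vt)²/(4Dt)), with n_e·A the pore (flow) area.
Plume center vt = 1.55 × 1300 = 2015 m, so the well at 1810 m is 205 m upgradient of the peak.
√(4πDt) = 243.9 m, giving peak height M/(n_e·A·√(4πDt)) = 2.30/(0.30 × 74.4 × 243.9) = 0.0004225 kg/m³.
(x−vt)²/(4Dt) = (-205)²/(4 × 3.64 × 1300) = 2.220; exp(−2.220) = 0.1086.
C = 0.0004225 × 0.1086 = 4.59e-05 kg/m³.

4.59e-05 kg/m³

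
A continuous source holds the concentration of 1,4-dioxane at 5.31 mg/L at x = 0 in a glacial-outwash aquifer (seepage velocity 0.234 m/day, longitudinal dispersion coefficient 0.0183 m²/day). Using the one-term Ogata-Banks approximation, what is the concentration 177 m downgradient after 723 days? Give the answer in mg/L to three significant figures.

For a continuous step input, C/C₀ ≈ ½·erfc((x−vt)/(2√(Dt))).
vt = 0.234 × 723 = 169.182 m and 2√(Dt) = 2√(0.0183 × 723) = 7.275 m.
Argument (x−vt)/(2√(Dt)) = (177 − 169.182)/7.275 = 1.075; ½·erfc(1.075) = 0.06422.
C = 5.31 × 0.06422 = 0.341 mg/L.

0.341 mg/L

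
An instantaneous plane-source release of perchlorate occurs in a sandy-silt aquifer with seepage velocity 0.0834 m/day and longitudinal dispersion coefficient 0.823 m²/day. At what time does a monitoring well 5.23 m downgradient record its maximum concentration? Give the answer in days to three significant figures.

15.6 days

For the 1D instantaneous-source solution, setting ∂C/∂t = 0 at fixed x gives v²t² + 2Dt − x² = 0, so t = (√(D² + v²x²) − D)/v².
√(D² + v²x²) = √(0.823² + 0.0834² × 5.23²) = 0.9314; v² = 0.00695556.
t = (0.9314 − 0.823)/0.00695556 = 15.6 days (vs. the pure-advection estimate x/v = 62.7 d).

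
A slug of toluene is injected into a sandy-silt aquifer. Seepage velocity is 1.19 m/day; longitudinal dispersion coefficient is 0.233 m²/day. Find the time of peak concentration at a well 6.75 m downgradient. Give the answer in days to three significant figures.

For the 1D instantaneous-source solution, setting ∂C/∂t = 0 at fixed x gives v²t² + 2Dt − x² = 0, so t = (√(D² + v²x²) − D)/v².
√(D² + v²x²) = √(0.233² + 1.19² × 6.75²) = 8.036; v² = 1.4161.
t = (8.036 − 0.233)/1.4161 = 5.51 days (vs. the pure-advection estimate x/v = 5.67 d).

5.51 days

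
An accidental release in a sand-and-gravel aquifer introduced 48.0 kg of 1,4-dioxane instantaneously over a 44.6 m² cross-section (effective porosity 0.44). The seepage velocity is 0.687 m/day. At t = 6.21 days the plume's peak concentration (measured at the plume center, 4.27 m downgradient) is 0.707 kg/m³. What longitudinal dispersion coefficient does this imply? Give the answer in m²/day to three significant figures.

At the plume center C_max = M/(n_e·A·√(4πDt)), so D = M²/(4πt·(n_e·A·C_max)²).
n_e·A·C_max = 0.44 × 44.6 × 0.707 = 13.87 kg/m.
D = 48.0²/(4π × 6.21 × 13.87²) = 0.153 m²/day.

0.153 m²/day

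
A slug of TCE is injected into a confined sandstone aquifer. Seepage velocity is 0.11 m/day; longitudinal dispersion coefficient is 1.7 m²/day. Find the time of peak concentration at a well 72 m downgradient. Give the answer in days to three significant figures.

529 days

For the 1D instantaneous-source solution, setting ∂C/∂t = 0 at fixed x gives v²t² + 2Dt − x² = 0, so t = (√(D² + v²x²) − D)/v².
√(D² + v²x²) = √(1.7² + 0.11² × 72²) = 8.100; v² = 0.0121.
t = (8.100 − 1.7)/0.0121 = 529 days (vs. the pure-advection estimate x/v = 655 d).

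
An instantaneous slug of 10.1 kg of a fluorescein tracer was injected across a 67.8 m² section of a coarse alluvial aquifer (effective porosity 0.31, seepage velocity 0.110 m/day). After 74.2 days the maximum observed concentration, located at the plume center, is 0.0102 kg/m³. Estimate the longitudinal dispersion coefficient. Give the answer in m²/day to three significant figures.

2.38 m²/day

At the plume center C_max = M/(n_e·A·√(4πDt)), so D = M²/(4πt·(n_e·A·C_max)²).
n_e·A·C_max = 0.31 × 67.8 × 0.0102 = 0.2144 kg/m.
D = 10.1²/(4π × 74.2 × 0.2144²) = 2.38 m²/day.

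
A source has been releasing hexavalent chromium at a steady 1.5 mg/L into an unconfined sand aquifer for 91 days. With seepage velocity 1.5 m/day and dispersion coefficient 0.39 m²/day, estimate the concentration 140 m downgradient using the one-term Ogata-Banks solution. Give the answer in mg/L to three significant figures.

0.508 mg/L

For a continuous step input, C/C₀ ≈ ½·erfc((x−vt)/(2√(Dt))).
vt = 1.5 × 91 = 136.5 m and 2√(Dt) = 2√(0.39 × 91) = 11.91 m.
Argument (x−vt)/(2√(Dt)) = (140 − 136.5)/11.91 = 0.2939; ½·erfc(0.2939) = 0.3388.
C = 1.5 × 0.3388 = 0.508 mg/L.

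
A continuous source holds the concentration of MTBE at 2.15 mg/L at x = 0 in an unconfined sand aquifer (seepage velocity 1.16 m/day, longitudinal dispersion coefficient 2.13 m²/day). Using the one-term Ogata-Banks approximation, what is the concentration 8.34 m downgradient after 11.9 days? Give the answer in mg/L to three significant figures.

1.67 mg/L

For a continuous step input, C/C₀ ≈ ½·erfc((x−vt)/(2√(Dt))).
vt = 1.16 × 11.9 = 13.804 m and 2√(Dt) = 2√(2.13 × 11.9) = 10.07 m.
Argument (x−vt)/(2√(Dt)) = (8.34 − 13.804)/10.07 = -0.5426; ½·erfc(-0.5426) = 0.7786.
C = 2.15 × 0.7786 = 1.67 mg/L.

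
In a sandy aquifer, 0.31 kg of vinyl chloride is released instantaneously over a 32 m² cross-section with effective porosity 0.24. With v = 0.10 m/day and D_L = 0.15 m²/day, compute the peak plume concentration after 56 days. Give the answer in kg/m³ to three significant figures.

0.00393 kg/m³

The peak of an instantaneous 1D plume sits at x = vt; there the Gaussian factor is 1 and C_max = M/(n_e·A·√(4πDt)), where n_e·A is the pore area the mass is dissolved in.
√(4πDt) = √(4π × 0.15 × 56) = 10.27 m, so C_max = 0.31/(0.24 × 32 × 10.27) = 0.00393 kg/m³.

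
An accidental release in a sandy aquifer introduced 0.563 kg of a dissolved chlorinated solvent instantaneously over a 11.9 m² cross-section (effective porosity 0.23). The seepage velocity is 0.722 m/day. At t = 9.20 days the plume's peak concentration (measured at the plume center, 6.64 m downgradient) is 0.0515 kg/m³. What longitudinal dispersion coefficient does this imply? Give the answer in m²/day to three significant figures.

At the plume center C_max = M/(n_e·A·√(4πDt)), so D = M²/(4πt·(n_e·A·C_max)²).
n_e·A·C_max = 0.23 × 11.9 × 0.0515 = 0.1410 kg/m.
D = 0.563²/(4π × 9.20 × 0.1410²) = 0.138 m²/day.

0.138 m²/day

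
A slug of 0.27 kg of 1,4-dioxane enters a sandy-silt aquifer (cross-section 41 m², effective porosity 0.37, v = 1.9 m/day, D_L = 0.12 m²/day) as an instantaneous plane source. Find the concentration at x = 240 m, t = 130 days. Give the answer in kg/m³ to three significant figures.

For an instantaneous plane source, C(x,t) = M/(n_e·A·√(4πDt)) · exp(−(x−vt)²/(4Dt)), with n_e·A the pore (flow) area.
Plume center vt = 1.9 × 130 = 247 m, so the well at 240 m is 7 m upgradient of the peak.
√(4πDt) = 14.00 m, giving peak height M/(n_e·A·√(4πDt)) = 0.27/(0.37 × 41 × 14.00) = 0.001271 kg/m³.
(x−vt)²/(4Dt) = (-7)²/(4 × 0.12 × 130) = 0.7853; exp(−0.7853) = 0.4560.
C = 0.001271 × 0.4560 = 0.000580 kg/m³.

0.000580 kg/m³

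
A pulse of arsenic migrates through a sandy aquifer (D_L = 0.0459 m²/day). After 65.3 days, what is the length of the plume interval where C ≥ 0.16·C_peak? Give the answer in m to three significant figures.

9.37 m

The plume is Gaussian with σ = √(2Dt) = √(2 × 0.0459 × 65.3) = 2.448 m.
C/C_peak = exp(−Δx²/(2σ²)) = 0.16 ⇒ Δx = σ·√(−2 ln 0.16) = 2.448 × 1.914 = 4.685 m.
Width = 2Δx = 9.37 m.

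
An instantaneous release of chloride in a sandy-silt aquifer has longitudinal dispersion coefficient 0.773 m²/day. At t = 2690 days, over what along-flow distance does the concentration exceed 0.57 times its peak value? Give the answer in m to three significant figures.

The plume is Gaussian with σ = √(2Dt) = √(2 × 0.773 × 2690) = 64.49 m.
C/C_peak = exp(−Δx²/(2σ²)) = 0.57 ⇒ Δx = σ·√(−2 ln 0.57) = 64.49 × 1.060 = 68.36 m.
Width = 2Δx = 137 m.

137 m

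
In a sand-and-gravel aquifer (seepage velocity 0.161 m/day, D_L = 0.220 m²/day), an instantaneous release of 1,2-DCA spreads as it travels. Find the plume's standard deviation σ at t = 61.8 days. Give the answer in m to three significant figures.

Dispersive spreading gives a Gaussian with σ² = 2Dt; advection only shifts the center.
σ = √(2 × 0.220 × 61.8) = 5.21 m.

5.21 m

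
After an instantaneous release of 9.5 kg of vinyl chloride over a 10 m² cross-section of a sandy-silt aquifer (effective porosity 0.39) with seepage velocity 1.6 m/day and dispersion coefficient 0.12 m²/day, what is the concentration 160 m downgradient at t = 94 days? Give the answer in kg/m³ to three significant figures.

0.0265 kg/m³

For an instantaneous plane source, C(x,t) = M/(n_e·A·√(4πDt)) · exp(−(x−vt)²/(4Dt)), with n_e·A the pore (flow) area.
Plume center vt = 1.6 × 94 = 150.4 m, so the well at 160 m is 9.6 m downgradient of the peak.
√(4πDt) = 11.91 m, giving peak height M/(n_e·A·√(4πDt)) = 9.5/(0.39 × 10 × 11.91) = 0.2045 kg/m³.
(x−vt)²/(4Dt) = (9.6)²/(4 × 0.12 × 94) = 2.043; exp(−2.043) = 0.1296.
C = 0.2045 × 0.1296 = 0.0265 kg/m³.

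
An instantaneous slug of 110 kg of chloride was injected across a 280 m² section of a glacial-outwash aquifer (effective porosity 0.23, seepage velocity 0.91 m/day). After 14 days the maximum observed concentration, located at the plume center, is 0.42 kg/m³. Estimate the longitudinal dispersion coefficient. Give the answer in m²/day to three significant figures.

0.0940 m²/day

At the plume center C_max = M/(n_e·A·√(4πDt)), so D = M²/(4πt·(n_e·A·C_max)²).
n_e·A·C_max = 0.23 × 280 × 0.42 = 27.05 kg/m.
D = 110²/(4π × 14 × 27.05²) = 0.0940 m²/day.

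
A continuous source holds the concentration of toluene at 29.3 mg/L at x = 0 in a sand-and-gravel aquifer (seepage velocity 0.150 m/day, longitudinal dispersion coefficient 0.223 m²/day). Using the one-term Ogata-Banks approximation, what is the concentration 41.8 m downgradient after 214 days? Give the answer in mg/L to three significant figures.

For a continuous step input, C/C₀ ≈ ½·erfc((x−vt)/(2√(Dt))).
vt = 0.150 × 214 = 32.1 m and 2√(Dt) = 2√(0.223 × 214) = 13.82 m.
Argument (x−vt)/(2√(Dt)) = (41.8 − 32.1)/13.82 = 0.7019; ½·erfc(0.7019) = 0.1604.
C = 29.3 × 0.1604 = 4.70 mg/L.

4.70 mg/L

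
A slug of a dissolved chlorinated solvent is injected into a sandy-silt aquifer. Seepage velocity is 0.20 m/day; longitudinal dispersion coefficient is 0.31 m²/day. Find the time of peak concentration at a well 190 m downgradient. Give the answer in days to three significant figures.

For the 1D instantaneous-source solution, setting ∂C/∂t = 0 at fixed x gives v²t² + 2Dt − x² = 0, so t = (√(D² + v²x²) − D)/v².
√(D² + v²x²) = √(0.31² + 0.20² × 190²) = 38.00; v² = 0.04.
t = (38.00 − 0.31)/0.04 = 942 days (vs. the pure-advection estimate x/v = 950 d).

942 days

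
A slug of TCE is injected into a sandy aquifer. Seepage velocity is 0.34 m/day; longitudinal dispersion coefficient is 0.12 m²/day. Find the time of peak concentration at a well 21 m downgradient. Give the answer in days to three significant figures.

60.7 days

For the 1D instantaneous-source solution, setting ∂C/∂t = 0 at fixed x gives v²t² + 2Dt − x² = 0, so t = (√(D² + v²x²) − D)/v².
√(D² + v²x²) = √(0.12² + 0.34² × 21²) = 7.141; v² = 0.1156.
t = (7.141 − 0.12)/0.1156 = 60.7 days (vs. the pure-advection estimate x/v = 61.8 d).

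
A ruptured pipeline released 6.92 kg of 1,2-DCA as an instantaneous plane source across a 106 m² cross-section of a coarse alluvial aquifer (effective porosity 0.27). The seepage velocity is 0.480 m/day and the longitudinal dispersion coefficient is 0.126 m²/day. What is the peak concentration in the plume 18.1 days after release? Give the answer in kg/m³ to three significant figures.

0.0452 kg/m³

The peak of an instantaneous 1D plume sits at x = vt; there the Gaussian factor is 1 and C_max = M/(n_e·A·√(4πDt)), where n_e·A is the pore area the mass is dissolved in.
√(4πDt) = √(4π × 0.126 × 18.1) = 5.353 m, so C_max = 6.92/(0.27 × 106 × 5.353) = 0.0452 kg/m³.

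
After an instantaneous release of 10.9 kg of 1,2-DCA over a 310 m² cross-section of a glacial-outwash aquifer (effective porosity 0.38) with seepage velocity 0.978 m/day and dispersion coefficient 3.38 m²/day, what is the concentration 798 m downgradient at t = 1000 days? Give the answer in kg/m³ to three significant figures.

For an instantaneous plane source, C(x,t) = M/(n_e·A·√(4πDt)) · exp(−(x−vt)²/(4Dt)), with n_e·A the pore (flow) area.
Plume center vt = 0.978 × 1000 = 978 m, so the well at 798 m is 180 m upgradient of the peak.
√(4πDt) = 206.1 m, giving peak height M/(n_e·A·√(4πDt)) = 10.9/(0.38 × 310 × 206.1) = 0.0004490 kg/m³.
(x−vt)²/(4Dt) = (-180)²/(4 × 3.38 × 1000) = 2.396; exp(−2.396) = 0.09108.
C = 0.0004490 × 0.09108 = 4.09e-05 kg/m³.

4.09e-05 kg/m³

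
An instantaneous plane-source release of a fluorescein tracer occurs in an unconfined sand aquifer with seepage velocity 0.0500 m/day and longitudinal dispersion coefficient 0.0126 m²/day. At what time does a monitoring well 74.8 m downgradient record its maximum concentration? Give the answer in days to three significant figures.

1490 days

For the 1D instantaneous-source solution, setting ∂C/∂t = 0 at fixed x gives v²t² + 2Dt − x² = 0, so t = (√(D² + v²x²) − D)/v².
√(D² + v²x²) = √(0.0126² + 0.0500² × 74.8²) = 3.740; v² = 0.0025.
t = (3.740 − 0.0126)/0.0025 = 1490 days (vs. the pure-advection estimate x/v = 1500 d).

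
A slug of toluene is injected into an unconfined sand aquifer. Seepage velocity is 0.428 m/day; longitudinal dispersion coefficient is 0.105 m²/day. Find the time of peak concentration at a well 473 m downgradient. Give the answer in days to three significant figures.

1100 days

For the 1D instantaneous-source solution, setting ∂C/∂t = 0 at fixed x gives v²t² + 2Dt − x² = 0, so t = (√(D² + v²x²) − D)/v².
√(D² + v²x²) = √(0.105² + 0.428² × 473²) = 202.4; v² = 0.183184.
t = (202.4 − 0.105)/0.183184 = 1100 days (vs. the pure-advection estimate x/v = 1110 d).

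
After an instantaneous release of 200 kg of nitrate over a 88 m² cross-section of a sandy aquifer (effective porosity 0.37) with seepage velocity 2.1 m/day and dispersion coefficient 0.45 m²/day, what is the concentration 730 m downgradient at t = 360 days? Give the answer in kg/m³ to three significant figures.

For an instantaneous plane source, C(x,t) = M/(n_e·A·√(4πDt)) · exp(−(x−vt)²/(4Dt)), with n_e·A the pore (flow) area.
Plume center vt = 2.1 × 360 = 756 m, so the well at 730 m is 26 m upgradient of the peak.
√(4πDt) = 45.12 m, giving peak height M/(n_e·A·√(4πDt)) = 200/(0.37 × 88 × 45.12) = 0.1361 kg/m³.
(x−vt)²/(4Dt) = (-26)²/(4 × 0.45 × 360) = 1.043; exp(−1.043) = 0.3524.
C = 0.1361 × 0.3524 = 0.0480 kg/m³.

0.0480 kg/m³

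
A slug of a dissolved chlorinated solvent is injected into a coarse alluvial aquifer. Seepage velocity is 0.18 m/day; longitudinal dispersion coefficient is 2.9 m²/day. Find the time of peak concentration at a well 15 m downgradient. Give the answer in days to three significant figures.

For the 1D instantaneous-source solution, setting ∂C/∂t = 0 at fixed x gives v²t² + 2Dt − x² = 0, so t = (√(D² + v²x²) − D)/v².
√(D² + v²x²) = √(2.9² + 0.18² × 15²) = 3.962; v² = 0.0324.
t = (3.962 − 2.9)/0.0324 = 32.8 days (vs. the pure-advection estimate x/v = 83.3 d).

32.8 days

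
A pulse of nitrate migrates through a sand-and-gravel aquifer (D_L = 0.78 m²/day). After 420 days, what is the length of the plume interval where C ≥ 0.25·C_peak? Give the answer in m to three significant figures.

85.2 m

The plume is Gaussian with σ = √(2Dt) = √(2 × 0.78 × 420) = 25.60 m.
C/C_peak = exp(−Δx²/(2σ²)) = 0.25 ⇒ Δx = σ·√(−2 ln 0.25) = 25.60 × 1.665 = 42.62 m.
Width = 2Δx = 85.2 m.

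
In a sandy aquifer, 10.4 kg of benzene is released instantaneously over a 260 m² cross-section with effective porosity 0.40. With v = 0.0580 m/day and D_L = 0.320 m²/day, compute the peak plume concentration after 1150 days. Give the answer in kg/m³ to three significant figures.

0.00147 kg/m³

The peak of an instantaneous 1D plume sits at x = vt; there the Gaussian factor is 1 and C_max = M/(n_e·A·√(4πDt)), where n_e·A is the pore area the mass is dissolved in.
√(4πDt) = √(4π × 0.320 × 1150) = 68.00 m, so C_max = 10.4/(0.40 × 260 × 68.00) = 0.00147 kg/m³.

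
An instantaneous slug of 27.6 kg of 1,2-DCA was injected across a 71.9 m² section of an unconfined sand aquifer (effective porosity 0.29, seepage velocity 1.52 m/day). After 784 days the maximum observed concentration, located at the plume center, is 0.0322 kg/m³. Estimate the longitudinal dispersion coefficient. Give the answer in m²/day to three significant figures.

At the plume center C_max = M/(n_e·A·√(4πDt)), so D = M²/(4πt·(n_e·A·C_max)²).
n_e·A·C_max = 0.29 × 71.9 × 0.0322 = 0.6714 kg/m.
D = 27.6²/(4π × 784 × 0.6714²) = 0.172 m²/day.

0.172 m²/day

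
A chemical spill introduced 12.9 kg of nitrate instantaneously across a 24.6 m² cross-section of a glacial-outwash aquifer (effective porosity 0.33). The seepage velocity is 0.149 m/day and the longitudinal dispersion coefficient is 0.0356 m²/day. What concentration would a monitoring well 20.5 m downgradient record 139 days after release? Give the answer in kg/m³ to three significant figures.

0.201 kg/m³

For an instantaneous plane source, C(x,t) = M/(n_e·A·√(4πDt)) · exp(−(x−vt)²/(4Dt)), with n_e·A the pore (flow) area.
Plume center vt = 0.149 × 139 = 20.711 m, so the well at 20.5 m is 0.211 m upgradient of the peak.
√(4πDt) = 7.886 m, giving peak height M/(n_e·A·√(4πDt)) = 12.9/(0.33 × 24.6 × 7.886) = 0.2015 kg/m³.
(x−vt)²/(4Dt) = (-0.211)²/(4 × 0.0356 × 139) = 0.002249; exp(−0.002249) = 0.9978.
C = 0.2015 × 0.9978 = 0.201 kg/m³.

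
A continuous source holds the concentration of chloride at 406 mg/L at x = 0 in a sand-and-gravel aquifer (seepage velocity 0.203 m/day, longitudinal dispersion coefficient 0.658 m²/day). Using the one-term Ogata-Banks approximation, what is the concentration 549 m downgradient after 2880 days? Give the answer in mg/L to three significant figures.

292 mg/L

For a continuous step input, C/C₀ ≈ ½·erfc((x−vt)/(2√(Dt))).
vt = 0.203 × 2880 = 584.64 m and 2√(Dt) = 2√(0.658 × 2880) = 87.06 m.
Argument (x−vt)/(2√(Dt)) = (549 − 584.64)/87.06 = -0.4094; ½·erfc(-0.4094) = 0.7187.
C = 406 × 0.7187 = 292 mg/L.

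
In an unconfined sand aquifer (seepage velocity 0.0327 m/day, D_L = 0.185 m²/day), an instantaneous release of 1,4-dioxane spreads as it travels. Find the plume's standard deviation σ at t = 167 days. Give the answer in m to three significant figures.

7.86 m

Dispersive spreading gives a Gaussian with σ² = 2Dt; advection only shifts the center.
σ = √(2 × 0.185 × 167) = 7.86 m.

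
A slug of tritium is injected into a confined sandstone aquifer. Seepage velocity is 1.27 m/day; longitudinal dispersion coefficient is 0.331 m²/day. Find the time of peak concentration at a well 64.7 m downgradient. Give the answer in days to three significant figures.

For the 1D instantaneous-source solution, setting ∂C/∂t = 0 at fixed x gives v²t² + 2Dt − x² = 0, so t = (√(D² + v²x²) − D)/v².
√(D² + v²x²) = √(0.331² + 1.27² × 64.7²) = 82.17; v² = 1.6129.
t = (82.17 − 0.331)/1.6129 = 50.7 days (vs. the pure-advection estimate x/v = 50.9 d).

50.7 days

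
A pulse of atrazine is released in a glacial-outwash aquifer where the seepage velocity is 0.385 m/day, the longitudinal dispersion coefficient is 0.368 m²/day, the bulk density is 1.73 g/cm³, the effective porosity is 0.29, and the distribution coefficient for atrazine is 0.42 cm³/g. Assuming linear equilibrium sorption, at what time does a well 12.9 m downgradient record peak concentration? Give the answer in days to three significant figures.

Retardation factor R = 1 + ρ_b·K_d/n = 1 + 1.73 × 0.42/0.29 = 3.506.
Sorption retards both mechanisms: v_R = v/R = 0.1098 m/day, D_R = D/R = 0.1050 m²/day.
Peak time from v_R²t² + 2D_R t − x² = 0: t = (√(D_R² + v_R²x²) − D_R)/v_R².
√(D_R² + v_R²x²) = √(0.1050² + 0.1098² × 12.9²) = 1.420; v_R² = 0.01206.
t = (1.420 − 0.1050)/0.01206 = 109 days.

109 days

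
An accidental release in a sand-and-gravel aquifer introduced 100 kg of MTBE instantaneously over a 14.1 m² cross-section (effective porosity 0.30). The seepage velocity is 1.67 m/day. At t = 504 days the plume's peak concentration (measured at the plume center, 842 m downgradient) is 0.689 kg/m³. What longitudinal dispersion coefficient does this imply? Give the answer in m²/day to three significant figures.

0.186 m²/day

At the plume center C_max = M/(n_e·A·√(4πDt)), so D = M²/(4πt·(n_e·A·C_max)²).
n_e·A·C_max = 0.30 × 14.1 × 0.689 = 2.914 kg/m.
D = 100²/(4π × 504 × 2.914²) = 0.186 m²/day.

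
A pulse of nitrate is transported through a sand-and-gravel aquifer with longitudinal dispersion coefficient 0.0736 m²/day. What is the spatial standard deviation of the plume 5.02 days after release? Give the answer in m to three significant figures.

0.860 m

Dispersive spreading gives a Gaussian with σ² = 2Dt; advection only shifts the center.
σ = √(2 × 0.0736 × 5.02) = 0.860 m.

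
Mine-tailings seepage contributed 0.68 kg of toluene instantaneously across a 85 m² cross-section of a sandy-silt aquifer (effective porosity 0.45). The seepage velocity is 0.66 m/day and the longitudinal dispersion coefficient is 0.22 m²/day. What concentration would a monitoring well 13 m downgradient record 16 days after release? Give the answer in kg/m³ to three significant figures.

For an instantaneous plane source, C(x,t) = M/(n_e·A·√(4πDt)) · exp(−(x−vt)²/(4Dt)), with n_e·A the pore (flow) area.
Plume center vt = 0.66 × 16 = 10.56 m, so the well at 13 m is 2.44 m downgradient of the peak.
√(4πDt) = 6.651 m, giving peak height M/(n_e·A·√(4πDt)) = 0.68/(0.45 × 85 × 6.651) = 0.002673 kg/m³.
(x−vt)²/(4Dt) = (2.44)²/(4 × 0.22 × 16) = 0.4228; exp(−0.4228) = 0.6552.
C = 0.002673 × 0.6552 = 0.00175 kg/m³.

0.00175 kg/m³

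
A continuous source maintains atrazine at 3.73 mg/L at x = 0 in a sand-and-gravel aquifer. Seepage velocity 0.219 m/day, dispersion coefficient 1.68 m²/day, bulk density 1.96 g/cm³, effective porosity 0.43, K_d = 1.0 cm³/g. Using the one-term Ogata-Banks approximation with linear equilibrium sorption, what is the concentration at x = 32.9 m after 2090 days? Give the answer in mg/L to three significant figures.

Retardation factor R = 1 + ρ_b·K_d/n = 1 + 1.96 × 1.0/0.43 = 5.558.
Sorption retards both mechanisms: v_R = v/R = 0.03940 m/day, D_R = D/R = 0.3023 m²/day.
v_R·t = 0.03940 × 2090 = 82.346 m; 2√(D_R t) = 50.27 m; argument = (32.9 − 82.346)/50.27 = -0.9836.
C = C₀ × ½·erfc(-0.9836) = 3.73 × 0.9179 = 3.42 mg/L.

3.42 mg/L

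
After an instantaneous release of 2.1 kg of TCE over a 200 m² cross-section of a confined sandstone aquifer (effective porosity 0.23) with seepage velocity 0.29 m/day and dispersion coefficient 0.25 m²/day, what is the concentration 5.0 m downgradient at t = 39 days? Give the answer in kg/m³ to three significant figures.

0.00149 kg/m³

For an instantaneous plane source, C(x,t) = M/(n_e·A·√(4πDt)) · exp(−(x−vt)²/(4Dt)), with n_e·A the pore (flow) area.
Plume center vt = 0.29 × 39 = 11.31 m, so the well at 5.0 m is 6.31 m upgradient of the peak.
√(4πDt) = 11.07 m, giving peak height M/(n_e·A·√(4πDt)) = 2.1/(0.23 × 200 × 11.07) = 0.004124 kg/m³.
(x−vt)²/(4Dt) = (-6.31)²/(4 × 0.25 × 39) = 1.021; exp(−1.021) = 0.3602.
C = 0.004124 × 0.3602 = 0.00149 kg/m³.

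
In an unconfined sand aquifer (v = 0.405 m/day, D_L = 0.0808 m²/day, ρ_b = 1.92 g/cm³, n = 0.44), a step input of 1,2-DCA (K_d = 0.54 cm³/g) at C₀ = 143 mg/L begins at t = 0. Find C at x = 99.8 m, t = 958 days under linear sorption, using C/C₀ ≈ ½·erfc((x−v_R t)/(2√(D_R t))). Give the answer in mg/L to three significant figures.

142 mg/L

Retardation factor R = 1 + ρ_b·K_d/n = 1 + 1.92 × 0.54/0.44 = 3.356.
Sorption retards both mechanisms: v_R = v/R = 0.1207 m/day, D_R = D/R = 0.02408 m²/day.
v_R·t = 0.1207 × 958 = 115.6306 m; 2√(D_R t) = 9.606 m; argument = (99.8 − 115.6306)/9.606 = -1.648.
C = C₀ × ½·erfc(-1.648) = 143 × 0.9901 = 142 mg/L.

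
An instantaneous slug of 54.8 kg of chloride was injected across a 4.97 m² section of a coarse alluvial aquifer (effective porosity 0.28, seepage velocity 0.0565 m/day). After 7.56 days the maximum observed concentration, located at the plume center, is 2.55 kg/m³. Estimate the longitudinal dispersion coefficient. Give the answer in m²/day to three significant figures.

2.51 m²/day

At the plume center C_max = M/(n_e·A·√(4πDt)), so D = M²/(4πt·(n_e·A·C_max)²).
n_e·A·C_max = 0.28 × 4.97 × 2.55 = 3.549 kg/m.
D = 54.8²/(4π × 7.56 × 3.549²) = 2.51 m²/day.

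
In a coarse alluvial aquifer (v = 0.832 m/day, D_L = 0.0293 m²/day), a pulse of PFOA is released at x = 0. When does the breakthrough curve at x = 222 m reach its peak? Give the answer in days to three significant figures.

267 days

For the 1D instantaneous-source solution, setting ∂C/∂t = 0 at fixed x gives v²t² + 2Dt − x² = 0, so t = (√(D² + v²x²) − D)/v².
√(D² + v²x²) = √(0.0293² + 0.832² × 222²) = 184.7; v² = 0.692224.
t = (184.7 − 0.0293)/0.692224 = 267 days (vs. the pure-advection estimate x/v = 267 d).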